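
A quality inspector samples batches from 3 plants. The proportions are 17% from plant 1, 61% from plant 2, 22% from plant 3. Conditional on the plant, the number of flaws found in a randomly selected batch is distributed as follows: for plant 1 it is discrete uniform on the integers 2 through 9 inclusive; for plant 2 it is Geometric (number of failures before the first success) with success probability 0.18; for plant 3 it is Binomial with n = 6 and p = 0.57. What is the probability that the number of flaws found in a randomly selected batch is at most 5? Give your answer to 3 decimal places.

Conditional on each plant, P(X ≤ 5): 1: 0.5; 2: 0.695993; 3: 0.965704.
By total probability, P(X ≤ 5) = 0.17·0.5 + 0.61·0.695993 + 0.22·0.965704 = 0.722011.

0.722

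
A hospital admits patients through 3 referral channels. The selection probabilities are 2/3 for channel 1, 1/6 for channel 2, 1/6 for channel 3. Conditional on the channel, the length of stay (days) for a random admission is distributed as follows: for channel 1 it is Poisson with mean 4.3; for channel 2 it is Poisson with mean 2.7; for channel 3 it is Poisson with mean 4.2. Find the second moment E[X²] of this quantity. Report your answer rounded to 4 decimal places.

For each component E[X²] = Var + (mean)², giving 1: 22.79; 2: 9.99; 3: 21.84.
Overall E[X²] = 0.666667·22.79 + 0.166667·9.99 + 0.166667·21.84 = 20.4983.

20.4983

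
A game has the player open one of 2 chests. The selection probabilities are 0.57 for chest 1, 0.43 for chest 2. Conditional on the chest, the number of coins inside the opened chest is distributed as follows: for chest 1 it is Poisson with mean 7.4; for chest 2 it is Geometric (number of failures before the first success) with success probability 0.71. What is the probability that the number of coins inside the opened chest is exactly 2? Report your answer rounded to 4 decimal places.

Conditional on each chest, P(X = 2): 1: 0.0167361; 2: 0.059711.
By total probability, P(X = 2) = 0.57·0.0167361 + 0.43·0.059711 = 0.0352153.

0.0352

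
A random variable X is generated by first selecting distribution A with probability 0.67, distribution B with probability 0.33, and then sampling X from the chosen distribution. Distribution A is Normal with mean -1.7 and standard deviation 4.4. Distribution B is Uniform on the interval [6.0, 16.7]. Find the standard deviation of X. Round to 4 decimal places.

7.3330

Per component, A: μ=-1.7, E[X²]=22.25; B: μ=11.35, E[X²]=138.363.
E[X] = 0.67·-1.7 + 0.33·11.35 = 2.6065.
E[X²] = 0.67·22.25 + 0.33·138.363 = 60.5674.
Var(X) = E[X²] − (E[X])² = 60.5674 − 6.79384 = 53.7736.
SD(X) = √53.7736 = 7.33305.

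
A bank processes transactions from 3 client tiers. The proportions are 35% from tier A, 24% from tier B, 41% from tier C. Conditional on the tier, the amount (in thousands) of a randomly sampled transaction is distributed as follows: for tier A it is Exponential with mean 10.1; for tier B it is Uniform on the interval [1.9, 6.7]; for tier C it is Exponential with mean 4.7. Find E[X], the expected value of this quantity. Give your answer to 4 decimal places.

6.4940

Component means — A: 10.1; B: 4.3; C: 4.7.
E[X] = 0.35·10.1 + 0.24·4.3 + 0.41·4.7 = 6.494.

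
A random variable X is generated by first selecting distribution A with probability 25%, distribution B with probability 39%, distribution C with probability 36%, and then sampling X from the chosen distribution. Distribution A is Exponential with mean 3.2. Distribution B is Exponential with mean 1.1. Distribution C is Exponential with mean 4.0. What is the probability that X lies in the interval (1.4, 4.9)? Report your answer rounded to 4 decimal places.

Conditional on each component, P(1.4 < X < 4.9): A: 0.429383; B: 0.268441; C: 0.41093.
By total probability, P(1.4 < X < 4.9) = 0.25·0.429383 + 0.39·0.268441 + 0.36·0.41093 = 0.359973.

0.3600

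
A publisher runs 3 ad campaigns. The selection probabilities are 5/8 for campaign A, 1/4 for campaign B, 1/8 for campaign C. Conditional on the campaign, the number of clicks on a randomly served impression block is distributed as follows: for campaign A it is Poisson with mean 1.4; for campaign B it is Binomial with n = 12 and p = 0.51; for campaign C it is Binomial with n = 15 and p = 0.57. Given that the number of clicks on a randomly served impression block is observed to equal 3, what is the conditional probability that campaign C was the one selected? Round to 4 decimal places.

0.0051

Likelihoods P(X=3 | ·): A: 0.112777; B: 0.0475224; C: 0.00336711.
Posterior ∝ prior × likelihood. Numerator for C: 0.125·0.00336711 = 0.000420889.
Normalizing constant: 0.625·0.112777 + 0.25·0.0475224 + 0.125·0.00336711 = 0.0827871.
P(C | observation) = 0.000420889 / 0.0827871 = 0.00508399.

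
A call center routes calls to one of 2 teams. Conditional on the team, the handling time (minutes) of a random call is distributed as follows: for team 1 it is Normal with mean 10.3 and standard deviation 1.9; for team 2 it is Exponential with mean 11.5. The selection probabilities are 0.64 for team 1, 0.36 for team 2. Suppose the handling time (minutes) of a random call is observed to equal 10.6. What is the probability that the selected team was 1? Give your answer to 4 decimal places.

Likelihoods f(10.6 | ·): 1: 0.207369; 2: 0.0345936.
Posterior ∝ prior × likelihood. Numerator for 1: 0.64·0.207369 = 0.132716.
Normalizing constant: 0.64·0.207369 + 0.36·0.0345936 = 0.14517.
P(1 | observation) = 0.132716 / 0.14517 = 0.914213.

0.9142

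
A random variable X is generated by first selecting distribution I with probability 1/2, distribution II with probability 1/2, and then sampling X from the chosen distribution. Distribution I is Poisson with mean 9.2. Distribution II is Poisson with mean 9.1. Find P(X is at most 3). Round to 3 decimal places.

0.019

Conditional on each component, P(X ≤ 3): I: 0.0184196; II: 0.019776.
By total probability, P(X ≤ 3) = 0.5·0.0184196 + 0.5·0.019776 = 0.0190978.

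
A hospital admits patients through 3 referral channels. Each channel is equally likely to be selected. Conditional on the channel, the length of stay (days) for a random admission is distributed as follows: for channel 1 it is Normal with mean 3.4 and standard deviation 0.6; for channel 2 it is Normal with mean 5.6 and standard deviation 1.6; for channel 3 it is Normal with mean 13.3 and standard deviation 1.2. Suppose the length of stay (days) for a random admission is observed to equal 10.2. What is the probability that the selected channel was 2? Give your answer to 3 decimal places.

Likelihoods f(10.2 | ·): 1: 8.5389e-29; 2: 0.00399883; 3: 0.0118188.
Posterior ∝ prior × likelihood. Numerator for 2: 0.333333·0.00399883 = 0.00133294.
Normalizing constant: 0.333333·8.5389e-29 + 0.333333·0.00399883 + 0.333333·0.0118188 = 0.00527253.
P(2 | observation) = 0.00133294 / 0.00527253 = 0.252809.

0.253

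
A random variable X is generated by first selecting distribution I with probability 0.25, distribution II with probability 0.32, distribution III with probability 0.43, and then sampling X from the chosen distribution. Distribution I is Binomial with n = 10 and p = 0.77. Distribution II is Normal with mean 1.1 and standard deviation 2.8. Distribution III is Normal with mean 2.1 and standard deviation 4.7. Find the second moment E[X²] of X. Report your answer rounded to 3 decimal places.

29.556

For each component E[X²] = Var + (mean)², giving I: 61.061; II: 9.05; III: 26.5.
Overall E[X²] = 0.25·61.061 + 0.32·9.05 + 0.43·26.5 = 29.5563.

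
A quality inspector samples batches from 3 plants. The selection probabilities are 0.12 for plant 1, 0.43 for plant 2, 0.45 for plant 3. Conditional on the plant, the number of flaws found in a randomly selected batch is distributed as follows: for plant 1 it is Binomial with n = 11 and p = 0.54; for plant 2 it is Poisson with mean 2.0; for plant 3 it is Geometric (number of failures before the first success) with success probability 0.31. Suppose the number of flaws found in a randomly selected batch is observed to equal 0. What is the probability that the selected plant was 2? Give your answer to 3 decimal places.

Likelihoods P(X=0 | ·): 1: 0.000195135; 2: 0.135335; 3: 0.31.
Posterior ∝ prior × likelihood. Numerator for 2: 0.43·0.135335 = 0.0581942.
Normalizing constant: 0.12·0.000195135 + 0.43·0.135335 + 0.45·0.31 = 0.197718.
P(2 | observation) = 0.0581942 / 0.197718 = 0.29433.

0.294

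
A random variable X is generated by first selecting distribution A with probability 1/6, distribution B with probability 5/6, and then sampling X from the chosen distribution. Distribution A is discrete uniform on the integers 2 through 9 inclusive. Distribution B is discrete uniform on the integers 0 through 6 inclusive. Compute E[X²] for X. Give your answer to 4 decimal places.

16.7500

For each component E[X²] = Var + (mean)², giving A: 35.5; B: 13.
Overall E[X²] = 0.166667·35.5 + 0.833333·13 = 16.75.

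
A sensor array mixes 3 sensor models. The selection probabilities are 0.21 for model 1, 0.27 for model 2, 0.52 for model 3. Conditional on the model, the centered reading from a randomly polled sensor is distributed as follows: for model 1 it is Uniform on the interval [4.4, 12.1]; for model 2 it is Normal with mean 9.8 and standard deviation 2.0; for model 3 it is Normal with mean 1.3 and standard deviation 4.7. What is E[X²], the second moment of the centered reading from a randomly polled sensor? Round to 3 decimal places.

For each component E[X²] = Var + (mean)², giving 1: 73.0033; 2: 100.04; 3: 23.78.
Overall E[X²] = 0.21·73.0033 + 0.27·100.04 + 0.52·23.78 = 54.7071.

54.707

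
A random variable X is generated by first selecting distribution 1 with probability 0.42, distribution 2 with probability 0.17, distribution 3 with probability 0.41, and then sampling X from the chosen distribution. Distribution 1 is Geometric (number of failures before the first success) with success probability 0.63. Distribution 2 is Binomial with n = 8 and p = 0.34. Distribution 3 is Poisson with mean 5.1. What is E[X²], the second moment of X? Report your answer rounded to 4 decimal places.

14.8544

For each component E[X²] = Var + (mean)², giving 1: 1.27715; 2: 9.1936; 3: 31.11.
Overall E[X²] = 0.42·1.27715 + 0.17·9.1936 + 0.41·31.11 = 14.8544.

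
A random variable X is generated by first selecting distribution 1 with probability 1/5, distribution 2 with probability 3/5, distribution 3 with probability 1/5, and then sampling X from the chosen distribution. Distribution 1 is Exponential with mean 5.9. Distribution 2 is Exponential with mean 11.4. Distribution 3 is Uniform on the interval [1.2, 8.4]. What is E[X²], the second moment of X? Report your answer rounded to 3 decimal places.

For each component E[X²] = Var + (mean)², giving 1: 69.62; 2: 259.92; 3: 27.36.
Overall E[X²] = 0.2·69.62 + 0.6·259.92 + 0.2·27.36 = 175.348.

175.348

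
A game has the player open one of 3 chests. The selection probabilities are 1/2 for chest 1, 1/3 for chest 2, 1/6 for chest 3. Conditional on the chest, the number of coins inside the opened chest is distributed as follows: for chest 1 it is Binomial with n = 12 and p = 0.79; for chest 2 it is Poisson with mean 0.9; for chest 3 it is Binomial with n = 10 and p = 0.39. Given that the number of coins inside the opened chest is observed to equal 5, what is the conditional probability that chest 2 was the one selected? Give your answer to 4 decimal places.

Likelihoods P(X=5 | ·): 1: 0.0043893; 2: 0.00200063; 3: 0.192032.
Posterior ∝ prior × likelihood. Numerator for 2: 0.333333·0.00200063 = 0.000666876.
Normalizing constant: 0.5·0.0043893 + 0.333333·0.00200063 + 0.166667·0.192032 = 0.0348668.
P(2 | observation) = 0.000666876 / 0.0348668 = 0.0191264.

0.0191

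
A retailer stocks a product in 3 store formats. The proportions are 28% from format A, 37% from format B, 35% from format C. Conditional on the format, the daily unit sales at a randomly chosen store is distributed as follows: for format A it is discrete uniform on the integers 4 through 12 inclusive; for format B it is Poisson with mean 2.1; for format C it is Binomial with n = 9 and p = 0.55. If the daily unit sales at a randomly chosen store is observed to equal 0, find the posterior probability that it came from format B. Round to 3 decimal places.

Likelihoods P(X=0 | ·): A: 0; B: 0.122456; C: 0.000756681.
Posterior ∝ prior × likelihood. Numerator for B: 0.37·0.122456 = 0.0453089.
Normalizing constant: 0.28·0 + 0.37·0.122456 + 0.35·0.000756681 = 0.0455737.
P(B | observation) = 0.0453089 / 0.0455737 = 0.994189.

0.994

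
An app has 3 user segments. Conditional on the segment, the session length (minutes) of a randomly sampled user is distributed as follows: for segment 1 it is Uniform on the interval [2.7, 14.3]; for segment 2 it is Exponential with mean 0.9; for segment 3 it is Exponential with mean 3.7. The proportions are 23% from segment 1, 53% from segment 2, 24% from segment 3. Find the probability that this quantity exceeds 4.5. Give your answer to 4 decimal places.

Conditional on each segment, P(X > 4.5): 1: 0.844828; 2: 0.00673795; 3: 0.296349.
By total probability, P(X > 4.5) = 0.23·0.844828 + 0.53·0.00673795 + 0.24·0.296349 = 0.269005.

0.2690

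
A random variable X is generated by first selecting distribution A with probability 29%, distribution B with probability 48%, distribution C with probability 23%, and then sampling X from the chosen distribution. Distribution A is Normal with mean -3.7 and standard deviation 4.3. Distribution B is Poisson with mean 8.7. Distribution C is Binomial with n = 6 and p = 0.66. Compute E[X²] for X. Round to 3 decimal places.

For each component E[X²] = Var + (mean)², giving A: 32.18; B: 84.39; C: 17.028.
Overall E[X²] = 0.29·32.18 + 0.48·84.39 + 0.23·17.028 = 53.7558.

53.756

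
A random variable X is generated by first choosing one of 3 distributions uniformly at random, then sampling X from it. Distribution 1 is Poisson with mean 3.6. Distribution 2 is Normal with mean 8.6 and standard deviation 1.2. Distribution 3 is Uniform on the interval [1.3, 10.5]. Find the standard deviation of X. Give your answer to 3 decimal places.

Per component, 1: μ=3.6, E[X²]=16.56; 2: μ=8.6, E[X²]=75.4; 3: μ=5.9, E[X²]=41.8633.
E[X] = 0.333333·3.6 + 0.333333·8.6 + 0.333333·5.9 = 6.03333.
E[X²] = 0.333333·16.56 + 0.333333·75.4 + 0.333333·41.8633 = 44.6078.
Var(X) = E[X²] − (E[X])² = 44.6078 − 36.4011 = 8.20667.
SD(X) = √8.20667 = 2.86473.

2.865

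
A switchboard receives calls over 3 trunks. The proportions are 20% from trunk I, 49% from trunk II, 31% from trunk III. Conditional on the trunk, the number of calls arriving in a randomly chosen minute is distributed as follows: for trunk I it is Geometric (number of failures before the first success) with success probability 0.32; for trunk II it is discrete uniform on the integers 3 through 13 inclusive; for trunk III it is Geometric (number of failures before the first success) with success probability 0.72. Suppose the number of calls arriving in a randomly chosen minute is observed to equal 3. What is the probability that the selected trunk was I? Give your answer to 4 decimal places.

Likelihoods P(X=3 | ·): I: 0.100618; II: 0.0909091; III: 0.0158054.
Posterior ∝ prior × likelihood. Numerator for I: 0.2·0.100618 = 0.0201236.
Normalizing constant: 0.2·0.100618 + 0.49·0.0909091 + 0.31·0.0158054 = 0.0695688.
P(I | observation) = 0.0201236 / 0.0695688 = 0.289263.

0.2893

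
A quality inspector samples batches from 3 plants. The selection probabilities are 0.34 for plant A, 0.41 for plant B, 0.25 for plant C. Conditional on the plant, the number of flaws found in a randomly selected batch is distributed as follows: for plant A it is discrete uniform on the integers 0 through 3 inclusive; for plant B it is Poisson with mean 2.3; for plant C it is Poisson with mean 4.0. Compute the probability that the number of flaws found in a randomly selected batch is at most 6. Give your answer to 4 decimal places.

0.9685

Conditional on each plant, P(X ≤ 6): A: 1; B: 0.990638; C: 0.889326.
By total probability, P(X ≤ 6) = 0.34·1 + 0.41·0.990638 + 0.25·0.889326 = 0.968493.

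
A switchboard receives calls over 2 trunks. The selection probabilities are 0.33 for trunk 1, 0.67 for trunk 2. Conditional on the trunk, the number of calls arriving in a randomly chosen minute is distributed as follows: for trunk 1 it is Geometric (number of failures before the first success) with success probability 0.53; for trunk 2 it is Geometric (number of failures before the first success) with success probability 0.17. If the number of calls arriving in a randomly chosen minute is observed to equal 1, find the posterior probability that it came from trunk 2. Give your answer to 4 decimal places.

0.5349

Likelihoods P(X=1 | ·): 1: 0.2491; 2: 0.1411.
Posterior ∝ prior × likelihood. Numerator for 2: 0.67·0.1411 = 0.094537.
Normalizing constant: 0.33·0.2491 + 0.67·0.1411 = 0.17674.
P(2 | observation) = 0.094537 / 0.17674 = 0.534893.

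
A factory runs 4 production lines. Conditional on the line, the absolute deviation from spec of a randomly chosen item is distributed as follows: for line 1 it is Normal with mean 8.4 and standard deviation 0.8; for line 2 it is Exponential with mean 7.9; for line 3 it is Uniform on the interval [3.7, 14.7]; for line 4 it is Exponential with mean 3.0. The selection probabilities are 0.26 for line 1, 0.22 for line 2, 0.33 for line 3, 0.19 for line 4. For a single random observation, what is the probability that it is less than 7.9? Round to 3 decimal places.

0.511

Conditional on each line, P(X < 7.9): 1: 0.265986; 2: 0.632121; 3: 0.381818; 4: 0.928161.
By total probability, P(X < 7.9) = 0.26·0.265986 + 0.22·0.632121 + 0.33·0.381818 + 0.19·0.928161 = 0.510573.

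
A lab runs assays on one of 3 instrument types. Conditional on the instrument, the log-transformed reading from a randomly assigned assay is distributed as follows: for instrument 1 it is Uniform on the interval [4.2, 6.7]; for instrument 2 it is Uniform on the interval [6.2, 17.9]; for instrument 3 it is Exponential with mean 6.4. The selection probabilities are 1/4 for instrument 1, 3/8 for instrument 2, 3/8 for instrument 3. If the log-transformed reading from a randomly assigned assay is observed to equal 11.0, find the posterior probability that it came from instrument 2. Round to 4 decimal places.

Likelihoods f(11.0 | ·): 1: 0; 2: 0.0854701; 3: 0.0280141.
Posterior ∝ prior × likelihood. Numerator for 2: 0.375·0.0854701 = 0.0320513.
Normalizing constant: 0.25·0 + 0.375·0.0854701 + 0.375·0.0280141 = 0.0425566.
P(2 | observation) = 0.0320513 / 0.0425566 = 0.753145.

0.7531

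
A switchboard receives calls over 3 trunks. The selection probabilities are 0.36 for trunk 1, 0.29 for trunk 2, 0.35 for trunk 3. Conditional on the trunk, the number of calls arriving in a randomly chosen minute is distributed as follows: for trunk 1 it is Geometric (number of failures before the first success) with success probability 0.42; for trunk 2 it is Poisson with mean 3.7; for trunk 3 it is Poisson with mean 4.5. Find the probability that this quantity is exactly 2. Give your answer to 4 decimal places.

Conditional on each trunk, P(X = 2): 1: 0.141288; 2: 0.169233; 3: 0.112479.
By total probability, P(X = 2) = 0.36·0.141288 + 0.29·0.169233 + 0.35·0.112479 = 0.139309.

0.1393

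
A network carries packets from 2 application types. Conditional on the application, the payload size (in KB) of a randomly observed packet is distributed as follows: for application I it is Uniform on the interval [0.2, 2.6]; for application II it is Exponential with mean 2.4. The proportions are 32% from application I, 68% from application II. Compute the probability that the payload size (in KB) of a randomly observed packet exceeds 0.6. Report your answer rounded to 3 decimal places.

Conditional on each application, P(X > 0.6): I: 0.833333; II: 0.778801.
By total probability, P(X > 0.6) = 0.32·0.833333 + 0.68·0.778801 = 0.796251.

0.796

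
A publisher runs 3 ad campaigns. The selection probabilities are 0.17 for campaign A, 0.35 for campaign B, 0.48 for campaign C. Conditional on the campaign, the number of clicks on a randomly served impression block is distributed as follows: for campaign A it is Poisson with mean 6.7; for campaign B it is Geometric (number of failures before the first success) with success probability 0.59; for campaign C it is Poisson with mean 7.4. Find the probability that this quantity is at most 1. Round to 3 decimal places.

0.295

Conditional on each campaign, P(X ≤ 1): A: 0.00947802; B: 0.8319; C: 0.00513452.
By total probability, P(X ≤ 1) = 0.17·0.00947802 + 0.35·0.8319 + 0.48·0.00513452 = 0.295241.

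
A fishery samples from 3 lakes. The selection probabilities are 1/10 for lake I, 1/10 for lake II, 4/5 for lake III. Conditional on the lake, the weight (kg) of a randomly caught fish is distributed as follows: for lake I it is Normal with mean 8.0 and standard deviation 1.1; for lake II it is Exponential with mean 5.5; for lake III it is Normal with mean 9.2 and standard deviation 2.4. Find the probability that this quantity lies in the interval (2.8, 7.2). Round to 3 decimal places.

0.215

Conditional on each lake, P(2.8 < X < 7.2): I: 0.233528; II: 0.330976; III: 0.198498.
By total probability, P(2.8 < X < 7.2) = 0.1·0.233528 + 0.1·0.330976 + 0.8·0.198498 = 0.215249.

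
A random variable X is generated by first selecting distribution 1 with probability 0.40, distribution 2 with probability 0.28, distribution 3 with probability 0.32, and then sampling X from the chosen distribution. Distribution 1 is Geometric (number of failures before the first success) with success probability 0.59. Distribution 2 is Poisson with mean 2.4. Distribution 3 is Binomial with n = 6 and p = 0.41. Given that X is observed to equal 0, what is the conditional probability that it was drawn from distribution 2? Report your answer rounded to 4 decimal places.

Likelihoods P(X=0 | ·): 1: 0.59; 2: 0.090718; 3: 0.0421805.
Posterior ∝ prior × likelihood. Numerator for 2: 0.28·0.090718 = 0.025401.
Normalizing constant: 0.4·0.59 + 0.28·0.090718 + 0.32·0.0421805 = 0.274899.
P(2 | observation) = 0.025401 / 0.274899 = 0.0924014.

0.0924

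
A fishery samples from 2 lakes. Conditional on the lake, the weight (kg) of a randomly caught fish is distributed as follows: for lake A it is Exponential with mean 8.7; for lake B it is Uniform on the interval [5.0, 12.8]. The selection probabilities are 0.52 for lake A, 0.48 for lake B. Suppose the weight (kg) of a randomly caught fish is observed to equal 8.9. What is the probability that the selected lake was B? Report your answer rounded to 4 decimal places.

Likelihoods f(8.9 | ·): A: 0.041324; B: 0.128205.
Posterior ∝ prior × likelihood. Numerator for B: 0.48·0.128205 = 0.0615385.
Normalizing constant: 0.52·0.041324 + 0.48·0.128205 = 0.0830269.
P(B | observation) = 0.0615385 / 0.0830269 = 0.741187.

0.7412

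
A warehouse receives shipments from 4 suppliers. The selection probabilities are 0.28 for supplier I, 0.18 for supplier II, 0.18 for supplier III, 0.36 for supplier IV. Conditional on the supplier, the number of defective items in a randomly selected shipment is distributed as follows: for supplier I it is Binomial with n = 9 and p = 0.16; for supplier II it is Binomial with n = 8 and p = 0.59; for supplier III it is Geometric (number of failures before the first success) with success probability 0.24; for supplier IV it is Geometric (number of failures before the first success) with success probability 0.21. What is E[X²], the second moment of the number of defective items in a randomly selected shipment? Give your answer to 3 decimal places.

For each component E[X²] = Var + (mean)², giving I: 3.2832; II: 24.2136; III: 23.2222; IV: 32.0658.
Overall E[X²] = 0.28·3.2832 + 0.18·24.2136 + 0.18·23.2222 + 0.36·32.0658 = 21.0014.

21.001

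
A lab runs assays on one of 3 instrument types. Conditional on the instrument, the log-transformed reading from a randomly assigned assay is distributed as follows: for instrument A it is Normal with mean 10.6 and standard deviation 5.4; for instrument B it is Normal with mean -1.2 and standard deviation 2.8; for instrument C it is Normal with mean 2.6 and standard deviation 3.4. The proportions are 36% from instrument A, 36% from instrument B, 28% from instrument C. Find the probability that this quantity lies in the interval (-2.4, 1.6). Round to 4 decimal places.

Conditional on each instrument, P(-2.4 < X < 1.6): A: 0.0397572; B: 0.507227; C: 0.313633.
By total probability, P(-2.4 < X < 1.6) = 0.36·0.0397572 + 0.36·0.507227 + 0.28·0.313633 = 0.284732.

0.2847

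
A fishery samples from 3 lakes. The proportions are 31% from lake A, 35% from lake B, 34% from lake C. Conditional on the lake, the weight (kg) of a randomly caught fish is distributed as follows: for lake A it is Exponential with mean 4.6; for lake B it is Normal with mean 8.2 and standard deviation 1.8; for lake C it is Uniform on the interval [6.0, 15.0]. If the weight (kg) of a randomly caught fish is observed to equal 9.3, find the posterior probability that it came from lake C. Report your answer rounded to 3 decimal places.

Likelihoods f(9.3 | ·): A: 0.028788; B: 0.183883; C: 0.111111.
Posterior ∝ prior × likelihood. Numerator for C: 0.34·0.111111 = 0.0377778.
Normalizing constant: 0.31·0.028788 + 0.35·0.183883 + 0.34·0.111111 = 0.111061.
P(C | observation) = 0.0377778 / 0.111061 = 0.340153.

0.340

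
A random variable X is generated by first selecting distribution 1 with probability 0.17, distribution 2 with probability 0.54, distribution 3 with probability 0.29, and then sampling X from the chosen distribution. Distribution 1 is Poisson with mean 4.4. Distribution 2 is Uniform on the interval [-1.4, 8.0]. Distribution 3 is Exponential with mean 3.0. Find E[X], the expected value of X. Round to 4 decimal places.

Component means — 1: 4.4; 2: 3.3; 3: 3.
E[X] = 0.17·4.4 + 0.54·3.3 + 0.29·3 = 3.4.

3.4000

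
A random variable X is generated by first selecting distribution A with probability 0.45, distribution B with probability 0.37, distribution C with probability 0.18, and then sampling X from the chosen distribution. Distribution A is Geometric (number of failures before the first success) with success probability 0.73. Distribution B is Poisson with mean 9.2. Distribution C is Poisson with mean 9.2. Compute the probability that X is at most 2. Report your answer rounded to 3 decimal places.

Conditional on each component, P(X ≤ 2): A: 0.980317; B: 0.00530659; C: 0.00530659.
By total probability, P(X ≤ 2) = 0.45·0.980317 + 0.37·0.00530659 + 0.18·0.00530659 = 0.444061.

0.444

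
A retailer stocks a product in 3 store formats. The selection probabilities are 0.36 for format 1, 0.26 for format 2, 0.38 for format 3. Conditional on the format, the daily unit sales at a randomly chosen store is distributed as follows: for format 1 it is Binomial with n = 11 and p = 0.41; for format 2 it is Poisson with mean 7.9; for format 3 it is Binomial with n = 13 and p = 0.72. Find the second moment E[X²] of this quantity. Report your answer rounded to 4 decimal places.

60.8485

For each component E[X²] = Var + (mean)², giving 1: 23.001; 2: 70.31; 3: 90.2304.
Overall E[X²] = 0.36·23.001 + 0.26·70.31 + 0.38·90.2304 = 60.8485.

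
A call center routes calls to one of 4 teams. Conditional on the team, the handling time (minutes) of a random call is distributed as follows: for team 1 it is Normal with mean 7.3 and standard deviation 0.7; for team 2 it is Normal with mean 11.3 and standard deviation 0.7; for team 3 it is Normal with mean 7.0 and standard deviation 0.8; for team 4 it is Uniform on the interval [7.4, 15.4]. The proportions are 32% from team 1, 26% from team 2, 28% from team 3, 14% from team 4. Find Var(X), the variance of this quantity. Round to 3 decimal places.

Per component, 1: μ=7.3, E[X²]=53.78; 2: μ=11.3, E[X²]=128.18; 3: μ=7, E[X²]=49.64; 4: μ=11.4, E[X²]=135.293.
E[X] = 0.32·7.3 + 0.26·11.3 + 0.28·7 + 0.14·11.4 = 8.83.
E[X²] = 0.32·53.78 + 0.26·128.18 + 0.28·49.64 + 0.14·135.293 = 83.3767.
Var(X) = E[X²] − (E[X])² = 83.3767 − 77.9689 = 5.40777.

5.408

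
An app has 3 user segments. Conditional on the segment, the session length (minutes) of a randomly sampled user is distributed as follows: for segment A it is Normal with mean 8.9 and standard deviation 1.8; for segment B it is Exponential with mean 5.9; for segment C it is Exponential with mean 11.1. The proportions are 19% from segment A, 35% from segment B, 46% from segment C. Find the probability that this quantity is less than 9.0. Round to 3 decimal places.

0.629

Conditional on each segment, P(X < 9.0): A: 0.522152; B: 0.782471; C: 0.555502.
By total probability, P(X < 9.0) = 0.19·0.522152 + 0.35·0.782471 + 0.46·0.555502 = 0.628605.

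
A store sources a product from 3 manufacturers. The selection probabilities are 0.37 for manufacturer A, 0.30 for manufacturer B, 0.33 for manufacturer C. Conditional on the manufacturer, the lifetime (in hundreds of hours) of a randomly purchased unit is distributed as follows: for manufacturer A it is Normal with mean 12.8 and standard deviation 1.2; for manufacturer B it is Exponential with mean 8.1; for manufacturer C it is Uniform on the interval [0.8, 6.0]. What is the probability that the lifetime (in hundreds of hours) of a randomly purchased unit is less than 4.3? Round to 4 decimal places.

Conditional on each manufacturer, P(X < 4.3): A: 7.03659e-13; B: 0.411903; C: 0.673077.
By total probability, P(X < 4.3) = 0.37·7.03659e-13 + 0.3·0.411903 + 0.33·0.673077 = 0.345686.

0.3457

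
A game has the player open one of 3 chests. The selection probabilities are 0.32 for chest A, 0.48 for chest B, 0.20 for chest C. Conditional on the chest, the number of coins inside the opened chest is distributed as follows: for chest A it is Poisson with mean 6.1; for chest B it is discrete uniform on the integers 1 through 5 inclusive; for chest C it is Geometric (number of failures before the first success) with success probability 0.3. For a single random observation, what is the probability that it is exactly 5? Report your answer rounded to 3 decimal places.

Conditional on each chest, P(X = 5): A: 0.15786; B: 0.2; C: 0.050421.
By total probability, P(X = 5) = 0.32·0.15786 + 0.48·0.2 + 0.2·0.050421 = 0.156599.

0.157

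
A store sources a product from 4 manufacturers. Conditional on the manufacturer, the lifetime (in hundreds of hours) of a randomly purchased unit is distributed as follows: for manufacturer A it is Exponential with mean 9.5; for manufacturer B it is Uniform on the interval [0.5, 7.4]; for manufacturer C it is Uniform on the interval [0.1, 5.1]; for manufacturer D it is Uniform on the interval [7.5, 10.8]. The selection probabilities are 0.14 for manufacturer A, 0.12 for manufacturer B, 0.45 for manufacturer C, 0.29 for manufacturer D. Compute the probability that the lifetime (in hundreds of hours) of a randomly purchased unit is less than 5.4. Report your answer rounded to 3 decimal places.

0.596

Conditional on each manufacturer, P(X < 5.4): A: 0.433581; B: 0.710145; C: 1; D: 0.
By total probability, P(X < 5.4) = 0.14·0.433581 + 0.12·0.710145 + 0.45·1 + 0.29·0 = 0.595919.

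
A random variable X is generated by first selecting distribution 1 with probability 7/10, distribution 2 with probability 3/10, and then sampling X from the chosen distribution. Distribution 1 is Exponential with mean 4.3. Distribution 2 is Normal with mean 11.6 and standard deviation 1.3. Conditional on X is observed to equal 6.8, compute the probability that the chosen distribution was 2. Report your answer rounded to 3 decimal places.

Likelihoods f(6.8 | ·): 1: 0.0478344; 2: 0.000336178.
Posterior ∝ prior × likelihood. Numerator for 2: 0.3·0.000336178 = 0.000100853.
Normalizing constant: 0.7·0.0478344 + 0.3·0.000336178 = 0.0335849.
P(2 | observation) = 0.000100853 / 0.0335849 = 0.00300293.

0.003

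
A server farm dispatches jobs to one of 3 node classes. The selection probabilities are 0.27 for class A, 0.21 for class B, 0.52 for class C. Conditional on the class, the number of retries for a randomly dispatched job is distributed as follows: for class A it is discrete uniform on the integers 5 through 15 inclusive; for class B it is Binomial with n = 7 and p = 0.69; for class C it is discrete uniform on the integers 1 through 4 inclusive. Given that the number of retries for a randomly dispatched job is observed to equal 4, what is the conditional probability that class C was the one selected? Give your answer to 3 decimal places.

Likelihoods P(X=4 | ·): A: 0; B: 0.236347; C: 0.25.
Posterior ∝ prior × likelihood. Numerator for C: 0.52·0.25 = 0.13.
Normalizing constant: 0.27·0 + 0.21·0.236347 + 0.52·0.25 = 0.179633.
P(C | observation) = 0.13 / 0.179633 = 0.723699.

0.724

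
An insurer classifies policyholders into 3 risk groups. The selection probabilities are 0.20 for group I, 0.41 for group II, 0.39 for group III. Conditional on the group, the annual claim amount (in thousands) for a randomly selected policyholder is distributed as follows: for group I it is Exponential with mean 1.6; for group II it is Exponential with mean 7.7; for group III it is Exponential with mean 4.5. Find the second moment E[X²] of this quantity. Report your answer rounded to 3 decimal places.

65.437

For each component E[X²] = Var + (mean)², giving I: 5.12; II: 118.58; III: 40.5.
Overall E[X²] = 0.2·5.12 + 0.41·118.58 + 0.39·40.5 = 65.4368.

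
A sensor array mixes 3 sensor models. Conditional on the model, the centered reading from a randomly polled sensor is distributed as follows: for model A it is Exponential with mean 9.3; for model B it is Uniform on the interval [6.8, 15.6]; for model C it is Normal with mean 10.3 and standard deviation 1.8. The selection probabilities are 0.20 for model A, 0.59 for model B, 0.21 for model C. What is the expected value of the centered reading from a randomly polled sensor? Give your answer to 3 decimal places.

Component means — A: 9.3; B: 11.2; C: 10.3.
E[X] = 0.2·9.3 + 0.59·11.2 + 0.21·10.3 = 10.631.

10.631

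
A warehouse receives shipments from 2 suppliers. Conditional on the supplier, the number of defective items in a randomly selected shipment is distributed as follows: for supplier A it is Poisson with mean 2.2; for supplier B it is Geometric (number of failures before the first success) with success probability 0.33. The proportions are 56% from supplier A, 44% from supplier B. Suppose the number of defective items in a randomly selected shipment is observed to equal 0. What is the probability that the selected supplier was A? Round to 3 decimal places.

Likelihoods P(X=0 | ·): A: 0.110803; B: 0.33.
Posterior ∝ prior × likelihood. Numerator for A: 0.56·0.110803 = 0.0620498.
Normalizing constant: 0.56·0.110803 + 0.44·0.33 = 0.20725.
P(A | observation) = 0.0620498 / 0.20725 = 0.299396.

0.299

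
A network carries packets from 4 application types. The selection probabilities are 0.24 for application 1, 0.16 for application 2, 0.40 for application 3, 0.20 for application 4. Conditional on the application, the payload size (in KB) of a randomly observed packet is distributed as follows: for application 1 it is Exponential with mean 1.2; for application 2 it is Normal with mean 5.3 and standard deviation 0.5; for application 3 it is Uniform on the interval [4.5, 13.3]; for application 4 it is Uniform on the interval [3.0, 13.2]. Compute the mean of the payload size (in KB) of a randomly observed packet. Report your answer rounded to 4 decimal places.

Component means — 1: 1.2; 2: 5.3; 3: 8.9; 4: 8.1.
E[X] = 0.24·1.2 + 0.16·5.3 + 0.4·8.9 + 0.2·8.1 = 6.316.

6.3160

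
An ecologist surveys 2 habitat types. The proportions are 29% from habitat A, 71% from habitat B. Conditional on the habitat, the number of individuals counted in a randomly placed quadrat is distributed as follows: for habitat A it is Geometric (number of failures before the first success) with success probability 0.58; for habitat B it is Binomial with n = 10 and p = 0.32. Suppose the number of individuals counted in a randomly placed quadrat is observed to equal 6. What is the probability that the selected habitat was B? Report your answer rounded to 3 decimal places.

Likelihoods P(X=6 | ·): A: 0.00318364; B: 0.048212.
Posterior ∝ prior × likelihood. Numerator for B: 0.71·0.048212 = 0.0342305.
Normalizing constant: 0.29·0.00318364 + 0.71·0.048212 = 0.0351537.
P(B | observation) = 0.0342305 / 0.0351537 = 0.973737.

0.974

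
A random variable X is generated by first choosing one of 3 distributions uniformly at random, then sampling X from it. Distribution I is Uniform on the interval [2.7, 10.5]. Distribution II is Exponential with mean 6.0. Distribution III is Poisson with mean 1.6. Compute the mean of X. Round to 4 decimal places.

Component means — I: 6.6; II: 6; III: 1.6.
E[X] = 0.333333·6.6 + 0.333333·6 + 0.333333·1.6 = 4.73333.

4.7333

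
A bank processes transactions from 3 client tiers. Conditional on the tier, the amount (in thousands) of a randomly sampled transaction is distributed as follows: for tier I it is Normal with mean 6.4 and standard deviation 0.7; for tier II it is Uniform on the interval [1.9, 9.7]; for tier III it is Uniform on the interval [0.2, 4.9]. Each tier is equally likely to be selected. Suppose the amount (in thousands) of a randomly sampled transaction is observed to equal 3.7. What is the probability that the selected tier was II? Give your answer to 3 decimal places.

Likelihoods f(3.7 | ·): I: 0.000335114; II: 0.128205; III: 0.212766.
Posterior ∝ prior × likelihood. Numerator for II: 0.333333·0.128205 = 0.042735.
Normalizing constant: 0.333333·0.000335114 + 0.333333·0.128205 + 0.333333·0.212766 = 0.113769.
P(II | observation) = 0.042735 / 0.113769 = 0.375631.

0.376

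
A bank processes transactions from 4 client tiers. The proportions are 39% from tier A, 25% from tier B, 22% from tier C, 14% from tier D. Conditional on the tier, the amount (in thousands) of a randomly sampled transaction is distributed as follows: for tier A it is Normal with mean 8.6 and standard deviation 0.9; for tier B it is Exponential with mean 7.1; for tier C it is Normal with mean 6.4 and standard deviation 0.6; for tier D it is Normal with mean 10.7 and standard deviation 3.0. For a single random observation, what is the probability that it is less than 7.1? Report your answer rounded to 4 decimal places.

Conditional on each tier, P(X < 7.1): A: 0.0477904; B: 0.632121; C: 0.878327; D: 0.11507.
By total probability, P(X < 7.1) = 0.39·0.0477904 + 0.25·0.632121 + 0.22·0.878327 + 0.14·0.11507 = 0.38601.

0.3860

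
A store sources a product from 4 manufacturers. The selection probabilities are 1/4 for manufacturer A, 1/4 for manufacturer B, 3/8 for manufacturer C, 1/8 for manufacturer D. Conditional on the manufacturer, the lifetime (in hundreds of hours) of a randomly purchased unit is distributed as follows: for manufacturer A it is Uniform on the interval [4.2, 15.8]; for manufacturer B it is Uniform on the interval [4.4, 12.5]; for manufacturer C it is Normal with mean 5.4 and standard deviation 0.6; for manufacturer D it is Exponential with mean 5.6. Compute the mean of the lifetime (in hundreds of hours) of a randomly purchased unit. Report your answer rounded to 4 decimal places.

Component means — A: 10; B: 8.45; C: 5.4; D: 5.6.
E[X] = 0.25·10 + 0.25·8.45 + 0.375·5.4 + 0.125·5.6 = 7.3375.

7.3375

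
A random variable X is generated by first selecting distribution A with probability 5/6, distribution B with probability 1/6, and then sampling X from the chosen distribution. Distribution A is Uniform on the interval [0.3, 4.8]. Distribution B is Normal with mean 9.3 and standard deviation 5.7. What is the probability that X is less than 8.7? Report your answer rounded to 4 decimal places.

Conditional on each component, P(X < 8.7): A: 1; B: 0.458083.
By total probability, P(X < 8.7) = 0.833333·1 + 0.166667·0.458083 = 0.909681.

0.9097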